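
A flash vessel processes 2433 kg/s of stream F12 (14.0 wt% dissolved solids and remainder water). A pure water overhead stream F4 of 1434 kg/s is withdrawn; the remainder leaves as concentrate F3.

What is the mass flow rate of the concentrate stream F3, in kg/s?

Concentrate = 2433 − 1434 = 999 kg/s.

999 kg/s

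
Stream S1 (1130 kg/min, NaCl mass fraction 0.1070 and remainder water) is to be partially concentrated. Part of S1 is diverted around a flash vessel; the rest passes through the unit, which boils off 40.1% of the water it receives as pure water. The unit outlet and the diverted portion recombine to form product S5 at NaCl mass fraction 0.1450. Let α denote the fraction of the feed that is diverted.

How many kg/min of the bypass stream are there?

303 kg/min

All 1130×0.107 = 120.91 kg/min of NaCl reaches S5, so S5 = 120.91/0.145 = 833.86 kg/min and vapour = 296.14 kg/min.
The evaporator receives (1−α)·1130 of feed at 0.893 water and removes 0.401 of that water:
0.401×0.893×(1−α)×1130 = 296.14
(1−α) = 296.14/404.65 = 0.7318;  α = 0.2682.
Bypass flow = 0.2682×1130 = 303.01 kg/min.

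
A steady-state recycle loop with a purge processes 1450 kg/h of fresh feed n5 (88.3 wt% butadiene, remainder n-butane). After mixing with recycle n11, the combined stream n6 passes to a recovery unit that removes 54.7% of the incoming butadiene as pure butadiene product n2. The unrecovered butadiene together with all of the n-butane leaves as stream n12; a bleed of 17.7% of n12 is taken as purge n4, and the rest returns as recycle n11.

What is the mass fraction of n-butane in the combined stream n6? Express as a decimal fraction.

0.3195

n-butane enters only via n5 and leaves only via the purge: 1450×0.117 = 0.177×(n-butane in n12), and the recovery unit passes all n-butane, so n-butane in n6 = n-butane in n12 = 958.47 kg/h.
butadiene in n6: m_A = 1450×0.883 + (1−0.177)·(1−0.547)·m_A, so m_A = 1280.3/0.6272 = 2041.4 kg/h.
n6 = 2041.4 + 958.47 = 2999.9 kg/h.
n-butane fraction in n6 = 958.47/2999.9 = 0.3195.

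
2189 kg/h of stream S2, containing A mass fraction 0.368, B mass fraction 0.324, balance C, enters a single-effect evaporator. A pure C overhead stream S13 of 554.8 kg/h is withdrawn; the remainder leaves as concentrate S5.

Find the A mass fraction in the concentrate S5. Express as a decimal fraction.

0.493

A is not removed: 2189×0.368 = 805.55 kg/h of A enters S5.
Concentrate = 2189 − 554.8 = 1634.2 kg/h.
Mass fraction = 805.55/1634.2 = 0.493.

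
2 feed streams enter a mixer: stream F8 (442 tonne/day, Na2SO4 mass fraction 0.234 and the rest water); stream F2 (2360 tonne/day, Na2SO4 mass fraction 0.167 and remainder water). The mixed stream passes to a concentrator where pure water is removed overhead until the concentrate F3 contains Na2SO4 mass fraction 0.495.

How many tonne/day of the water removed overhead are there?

Na2SO4 entering = 442×0.234 + 2360×0.167 = 497.55 tonne/day.
All Na2SO4 reports to F3, so F3 = 497.55/0.495 = 1005.1 tonne/day.
Total feed = 2802 tonne/day; overhead = 2802 − 1005.1 = 1796.9 tonne/day.

1797 tonne/day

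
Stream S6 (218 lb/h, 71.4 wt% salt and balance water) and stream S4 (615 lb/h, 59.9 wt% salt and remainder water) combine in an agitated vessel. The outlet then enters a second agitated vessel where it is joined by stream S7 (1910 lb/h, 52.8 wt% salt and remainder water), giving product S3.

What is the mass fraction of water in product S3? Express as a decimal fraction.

Overall, product flow = 2743 lb/h.
water in = 218×0.286 + 615×0.401 + 1910×0.472 = 1210.5 lb/h.
water fraction in S3 = 0.441.

0.441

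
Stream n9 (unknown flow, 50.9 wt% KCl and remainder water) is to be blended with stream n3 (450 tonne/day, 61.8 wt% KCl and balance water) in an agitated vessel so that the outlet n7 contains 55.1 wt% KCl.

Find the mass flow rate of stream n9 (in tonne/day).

Let n9 be the unknown flow. Total out = 450 + n9.
KCl balance: 278.1 + 0.509·n9 = 0.551·(450 + n9)
(0.509 − 0.551)·n9 = 0.551×450 − 278.1 = -30.15
n9 = -30.15 / -0.042 = 717.86 tonne/day

717.9 tonne/day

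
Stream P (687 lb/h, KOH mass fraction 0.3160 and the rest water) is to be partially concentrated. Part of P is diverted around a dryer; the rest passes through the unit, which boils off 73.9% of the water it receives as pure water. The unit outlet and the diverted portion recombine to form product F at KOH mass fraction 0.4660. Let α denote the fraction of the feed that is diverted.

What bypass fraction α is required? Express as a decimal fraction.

0.363

All 687×0.316 = 217.09 lb/h of KOH reaches F, so F = 217.09/0.466 = 465.86 lb/h and vapour = 221.14 lb/h.
The evaporator receives (1−α)·687 of feed at 0.684 water and removes 0.739 of that water:
0.739×0.684×(1−α)×687 = 221.14
(1−α) = 221.14/347.26 = 0.6368;  α = 0.3632.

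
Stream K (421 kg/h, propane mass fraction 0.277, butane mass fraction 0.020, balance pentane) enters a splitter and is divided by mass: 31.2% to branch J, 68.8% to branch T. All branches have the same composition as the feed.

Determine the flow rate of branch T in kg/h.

289.6 kg/h

Branch T flow = 0.688×421 = 289.65 kg/h.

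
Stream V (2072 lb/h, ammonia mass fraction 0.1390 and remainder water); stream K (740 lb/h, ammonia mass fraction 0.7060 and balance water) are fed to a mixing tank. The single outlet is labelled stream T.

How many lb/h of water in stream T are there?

2002 lb/h

water out = water in = 2072×0.861 + 740×0.294 = 2001.6 lb/h.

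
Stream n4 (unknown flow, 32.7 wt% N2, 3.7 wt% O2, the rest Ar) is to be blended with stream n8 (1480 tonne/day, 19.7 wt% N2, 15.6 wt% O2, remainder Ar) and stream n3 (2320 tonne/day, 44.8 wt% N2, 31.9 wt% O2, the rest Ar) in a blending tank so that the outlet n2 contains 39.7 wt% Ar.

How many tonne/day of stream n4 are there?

Let n4 be the unknown flow. Total out = 3800 + n4.
Ar balance: 1498.1 + 0.636·n4 = 0.397·(3800 + n4)
(0.636 − 0.397)·n4 = 0.397×3800 − 1498.1 = 10.48
n4 = 10.48 / 0.239 = 43.849 tonne/day

43.85 tonne/day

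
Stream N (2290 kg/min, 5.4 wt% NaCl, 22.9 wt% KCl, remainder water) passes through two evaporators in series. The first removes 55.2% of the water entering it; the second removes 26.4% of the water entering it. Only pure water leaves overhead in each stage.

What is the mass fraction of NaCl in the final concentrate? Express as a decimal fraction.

water in feed = 2290×0.717 = 1641.9 kg/min.
After stage 1: water left = (1−0.552)×1641.9 = 735.58; stream total = 1383.7 kg/min.
After stage 2: water left = (1−0.264)×735.58 = 541.39; final concentrate = 1189.5 kg/min.
NaCl fraction = 123.66/1189.5 = 0.104.

0.104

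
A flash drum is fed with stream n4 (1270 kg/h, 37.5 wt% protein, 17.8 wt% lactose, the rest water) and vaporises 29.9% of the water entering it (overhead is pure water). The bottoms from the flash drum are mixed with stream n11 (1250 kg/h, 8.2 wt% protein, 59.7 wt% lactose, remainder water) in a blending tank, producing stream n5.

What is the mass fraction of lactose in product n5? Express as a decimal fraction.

Vapour removed = 0.299×0.447×1270 = 169.74 kg/h; concentrate = 1100.3 kg/h.
lactose reaching the mixer = 226.06 (from concentrate) + 1250×0.597 = 972.31 kg/h.
Product flow = 1100.3 + 1250 = 2350.3 kg/h; lactose fraction = 0.414.

0.414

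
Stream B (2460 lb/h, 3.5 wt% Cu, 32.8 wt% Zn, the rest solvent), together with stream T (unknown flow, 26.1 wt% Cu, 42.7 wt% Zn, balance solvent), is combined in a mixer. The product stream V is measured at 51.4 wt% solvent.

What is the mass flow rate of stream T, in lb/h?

1498 lb/h

Let T be the unknown flow. Total out = 2460 + T.
solvent balance: 1567 + 0.312·T = 0.514·(2460 + T)
(0.312 − 0.514)·T = 0.514×2460 − 1567 = -302.58
T = -302.58 / -0.202 = 1497.9 lb/h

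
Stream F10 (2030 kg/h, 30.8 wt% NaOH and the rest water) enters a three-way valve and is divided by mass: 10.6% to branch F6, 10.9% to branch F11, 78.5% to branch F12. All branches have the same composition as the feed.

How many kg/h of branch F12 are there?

1594 kg/h

Branch F12 flow = 0.785×2030 = 1593.5 kg/h.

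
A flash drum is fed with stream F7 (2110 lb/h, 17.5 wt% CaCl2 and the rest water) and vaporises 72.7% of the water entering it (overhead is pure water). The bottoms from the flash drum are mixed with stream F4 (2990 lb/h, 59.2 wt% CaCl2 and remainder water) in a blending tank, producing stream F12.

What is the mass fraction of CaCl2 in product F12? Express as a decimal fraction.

Vapour removed = 0.727×0.825×2110 = 1265.5 lb/h; concentrate = 844.47 lb/h.
CaCl2 reaching the mixer = 369.25 (from concentrate) + 2990×0.592 = 2139.3 lb/h.
Product flow = 844.47 + 2990 = 3834.5 lb/h; CaCl2 fraction = 0.558.

0.558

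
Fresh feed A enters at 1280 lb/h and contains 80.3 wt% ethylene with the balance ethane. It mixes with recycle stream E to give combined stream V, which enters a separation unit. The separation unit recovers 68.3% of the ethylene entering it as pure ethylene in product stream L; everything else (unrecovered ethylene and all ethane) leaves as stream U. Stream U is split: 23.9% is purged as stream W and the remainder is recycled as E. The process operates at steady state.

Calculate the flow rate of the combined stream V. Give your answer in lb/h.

2410 lb/h

ethane enters only via A and leaves only via the purge: 1280×0.197 = 0.239×(ethane in U), and the separation unit passes all ethane, so ethane in V = ethane in U = 1055.1 lb/h.
ethylene in V: m_A = 1280×0.803 + (1−0.239)·(1−0.683)·m_A, so m_A = 1027.8/0.7588 = 1354.6 lb/h.
V = 1354.6 + 1055.1 = 2409.7 lb/h.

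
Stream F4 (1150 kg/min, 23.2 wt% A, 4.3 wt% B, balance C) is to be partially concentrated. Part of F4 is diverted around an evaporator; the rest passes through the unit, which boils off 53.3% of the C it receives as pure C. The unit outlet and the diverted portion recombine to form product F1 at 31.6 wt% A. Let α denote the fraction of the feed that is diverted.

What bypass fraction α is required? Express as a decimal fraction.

0.312

All 1150×0.232 = 266.8 kg/min of A reaches F1, so F1 = 266.8/0.316 = 844.3 kg/min and vapour = 305.7 kg/min.
The evaporator receives (1−α)·1150 of feed at 0.725 C and removes 0.533 of that C:
0.533×0.725×(1−α)×1150 = 305.7
(1−α) = 305.7/444.39 = 0.6879;  α = 0.3121.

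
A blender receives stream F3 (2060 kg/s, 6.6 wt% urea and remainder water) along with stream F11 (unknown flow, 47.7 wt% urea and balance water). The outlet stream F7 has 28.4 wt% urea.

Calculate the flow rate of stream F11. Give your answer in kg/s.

2327 kg/s

Let F11 be the unknown flow. Total out = 2060 + F11.
urea balance: 135.96 + 0.477·F11 = 0.284·(2060 + F11)
(0.477 − 0.284)·F11 = 0.284×2060 − 135.96 = 449.08
F11 = 449.08 / 0.193 = 2326.8 kg/s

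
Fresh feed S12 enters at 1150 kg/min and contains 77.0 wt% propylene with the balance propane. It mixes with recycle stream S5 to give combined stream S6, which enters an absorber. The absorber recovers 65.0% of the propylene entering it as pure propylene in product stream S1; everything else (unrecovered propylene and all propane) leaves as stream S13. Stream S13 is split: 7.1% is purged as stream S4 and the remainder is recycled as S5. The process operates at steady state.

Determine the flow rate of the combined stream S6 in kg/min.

5037 kg/min

propane enters only via S12 and leaves only via the purge: 1150×0.230 = 0.071×(propane in S13), and the absorber passes all propane, so propane in S6 = propane in S13 = 3725.4 kg/min.
propylene in S6: m_A = 1150×0.770 + (1−0.071)·(1−0.650)·m_A, so m_A = 885.5/0.6748 = 1312.1 kg/min.
S6 = 1312.1 + 3725.4 = 5037.5 kg/min.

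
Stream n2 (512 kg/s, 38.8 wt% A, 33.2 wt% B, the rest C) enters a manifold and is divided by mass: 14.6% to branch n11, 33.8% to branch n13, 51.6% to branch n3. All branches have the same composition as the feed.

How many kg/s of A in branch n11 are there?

Branch n11 total = 0.146×512 = 74.752 kg/s.
A in n11 = 0.388×74.752 = 29.004 kg/s.

29 kg/s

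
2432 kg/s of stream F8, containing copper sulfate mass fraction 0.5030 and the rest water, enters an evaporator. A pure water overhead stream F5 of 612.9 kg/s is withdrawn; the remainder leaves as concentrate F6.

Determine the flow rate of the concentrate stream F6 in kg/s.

Concentrate = 2432 − 612.9 = 1819.1 kg/s.

1819 kg/s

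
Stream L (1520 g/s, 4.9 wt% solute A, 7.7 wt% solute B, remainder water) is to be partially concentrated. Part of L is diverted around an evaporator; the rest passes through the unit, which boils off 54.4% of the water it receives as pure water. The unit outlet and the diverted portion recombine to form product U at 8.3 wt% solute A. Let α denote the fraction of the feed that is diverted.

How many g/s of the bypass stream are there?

All 1520×0.049 = 74.48 g/s of solute A reaches U, so U = 74.48/0.083 = 897.35 g/s and vapour = 622.65 g/s.
The evaporator receives (1−α)·1520 of feed at 0.874 water and removes 0.544 of that water:
0.544×0.874×(1−α)×1520 = 622.65
(1−α) = 622.65/722.69 = 0.8616;  α = 0.1384.
Bypass flow = 0.1384×1520 = 210.41 g/s.

210.4 g/s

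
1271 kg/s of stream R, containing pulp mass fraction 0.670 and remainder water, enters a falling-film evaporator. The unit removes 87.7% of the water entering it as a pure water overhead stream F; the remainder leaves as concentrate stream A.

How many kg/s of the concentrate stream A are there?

903.2 kg/s

water entering = 1271×0.330 = 419.43 kg/s; overhead removed = 0.877×419.43 = 367.84 kg/s.
Concentrate = 1271 − 367.84 = 903.16 kg/s.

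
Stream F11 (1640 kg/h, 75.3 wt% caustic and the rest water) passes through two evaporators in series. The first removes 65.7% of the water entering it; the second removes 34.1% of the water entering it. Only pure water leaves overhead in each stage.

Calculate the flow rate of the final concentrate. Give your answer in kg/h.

1326 kg/h

water in feed = 1640×0.247 = 405.08 kg/h.
After stage 1: water left = (1−0.657)×405.08 = 138.94; stream total = 1373.9 kg/h.
After stage 2: water left = (1−0.341)×138.94 = 91.563; final concentrate = 1326.5 kg/h.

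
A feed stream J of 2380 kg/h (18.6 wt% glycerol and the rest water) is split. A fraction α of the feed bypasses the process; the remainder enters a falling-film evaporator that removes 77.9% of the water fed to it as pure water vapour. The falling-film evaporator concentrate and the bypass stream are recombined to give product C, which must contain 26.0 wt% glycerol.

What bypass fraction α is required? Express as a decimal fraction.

All 2380×0.186 = 442.68 kg/h of glycerol reaches C, so C = 442.68/0.260 = 1702.6 kg/h and vapour = 677.38 kg/h.
The evaporator receives (1−α)·2380 of feed at 0.814 water and removes 0.779 of that water:
0.779×0.814×(1−α)×2380 = 677.38
(1−α) = 677.38/1509.2 = 0.4488;  α = 0.5512.

0.551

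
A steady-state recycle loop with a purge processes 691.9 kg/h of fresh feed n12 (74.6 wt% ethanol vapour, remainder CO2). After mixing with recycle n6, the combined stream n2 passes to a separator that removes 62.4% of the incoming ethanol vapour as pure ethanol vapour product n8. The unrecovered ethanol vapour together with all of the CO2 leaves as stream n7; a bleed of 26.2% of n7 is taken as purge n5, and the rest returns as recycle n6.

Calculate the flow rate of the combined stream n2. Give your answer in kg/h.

CO2 enters only via n12 and leaves only via the purge: 691.9×0.254 = 0.262×(CO2 in n7), and the separator passes all CO2, so CO2 in n2 = CO2 in n7 = 670.77 kg/h.
ethanol vapour in n2: m_A = 691.9×0.746 + (1−0.262)·(1−0.624)·m_A, so m_A = 516.16/0.7225 = 714.39 kg/h.
n2 = 714.39 + 670.77 = 1385.2 kg/h.

1385 kg/h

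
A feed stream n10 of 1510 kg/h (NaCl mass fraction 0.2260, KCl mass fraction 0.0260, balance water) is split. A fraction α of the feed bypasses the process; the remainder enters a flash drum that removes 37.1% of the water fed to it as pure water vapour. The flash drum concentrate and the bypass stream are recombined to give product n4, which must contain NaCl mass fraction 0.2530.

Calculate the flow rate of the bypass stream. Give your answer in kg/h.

929.3 kg/h

All 1510×0.226 = 341.26 kg/h of NaCl reaches n4, so n4 = 341.26/0.253 = 1348.9 kg/h and vapour = 161.15 kg/h.
The evaporator receives (1−α)·1510 of feed at 0.748 water and removes 0.371 of that water:
0.371×0.748×(1−α)×1510 = 161.15
(1−α) = 161.15/419.04 = 0.3846;  α = 0.6154.
Bypass flow = 0.6154×1510 = 929.31 kg/h.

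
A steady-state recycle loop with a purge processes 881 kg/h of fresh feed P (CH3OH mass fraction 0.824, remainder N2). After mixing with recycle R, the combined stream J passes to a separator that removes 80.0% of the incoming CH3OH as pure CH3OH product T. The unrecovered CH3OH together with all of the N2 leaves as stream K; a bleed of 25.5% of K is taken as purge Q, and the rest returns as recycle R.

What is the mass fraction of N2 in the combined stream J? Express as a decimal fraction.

N2 enters only via P and leaves only via the purge: 881×0.176 = 0.255×(N2 in K), and the separator passes all N2, so N2 in J = N2 in K = 608.06 kg/h.
CH3OH in J: m_A = 881×0.824 + (1−0.255)·(1−0.800)·m_A, so m_A = 725.94/0.8510 = 853.05 kg/h.
J = 853.05 + 608.06 = 1461.1 kg/h.
N2 fraction in J = 608.06/1461.1 = 0.416.

0.416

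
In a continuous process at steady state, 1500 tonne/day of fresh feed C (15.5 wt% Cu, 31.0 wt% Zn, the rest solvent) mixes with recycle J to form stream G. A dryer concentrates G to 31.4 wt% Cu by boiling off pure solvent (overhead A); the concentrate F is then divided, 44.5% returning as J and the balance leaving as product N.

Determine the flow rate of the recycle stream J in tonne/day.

Overall Cu balance (none leaves overhead): Cu in fresh feed = Cu in product, i.e. 1500×0.155 = (1−0.445)·F·0.314.
F = 232.5/(0.314×0.555) = 1334.1 tonne/day.
Recycle J = 0.445×1334.1 = 593.69 tonne/day.

593.7 tonne/day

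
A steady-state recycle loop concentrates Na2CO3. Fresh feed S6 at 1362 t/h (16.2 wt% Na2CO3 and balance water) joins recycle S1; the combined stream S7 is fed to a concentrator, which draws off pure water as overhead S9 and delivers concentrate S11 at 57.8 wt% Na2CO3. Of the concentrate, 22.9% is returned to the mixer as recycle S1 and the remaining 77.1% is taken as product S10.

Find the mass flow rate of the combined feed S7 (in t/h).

1475 t/h

Overall Na2CO3 balance (none leaves overhead): Na2CO3 in fresh feed = Na2CO3 in product, i.e. 1362×0.162 = (1−0.229)·S11·0.578.
S11 = 220.64/(0.578×0.771) = 495.12 t/h.
Recycle S1 = 0.229×495.12 = 113.38 t/h.
Combined feed S7 = 1362 + 113.38 = 1475.4 t/h.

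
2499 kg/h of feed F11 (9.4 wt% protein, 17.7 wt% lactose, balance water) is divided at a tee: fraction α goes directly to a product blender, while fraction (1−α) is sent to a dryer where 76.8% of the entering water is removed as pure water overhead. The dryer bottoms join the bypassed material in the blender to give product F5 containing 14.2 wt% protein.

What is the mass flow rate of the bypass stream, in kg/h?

990.2 kg/h

All 2499×0.094 = 234.91 kg/h of protein reaches F5, so F5 = 234.91/0.142 = 1654.3 kg/h and vapour = 844.73 kg/h.
The evaporator receives (1−α)·2499 of feed at 0.729 water and removes 0.768 of that water:
0.768×0.729×(1−α)×2499 = 844.73
(1−α) = 844.73/1399.1 = 0.6038;  α = 0.3962.
Bypass flow = 0.3962×2499 = 990.2 kg/h.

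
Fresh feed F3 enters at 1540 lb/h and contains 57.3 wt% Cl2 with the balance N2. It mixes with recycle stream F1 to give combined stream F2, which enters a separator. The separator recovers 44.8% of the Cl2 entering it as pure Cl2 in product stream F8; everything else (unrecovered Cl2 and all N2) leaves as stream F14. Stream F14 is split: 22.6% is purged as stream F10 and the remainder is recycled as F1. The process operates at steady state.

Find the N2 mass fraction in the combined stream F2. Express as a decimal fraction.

0.654

N2 enters only via F3 and leaves only via the purge: 1540×0.427 = 0.226×(N2 in F14), and the separator passes all N2, so N2 in F2 = N2 in F14 = 2909.6 lb/h.
Cl2 in F2: m_A = 1540×0.573 + (1−0.226)·(1−0.448)·m_A, so m_A = 882.42/0.5728 = 1540.7 lb/h.
F2 = 1540.7 + 2909.6 = 4450.3 lb/h.
N2 fraction in F2 = 2909.6/4450.3 = 0.654.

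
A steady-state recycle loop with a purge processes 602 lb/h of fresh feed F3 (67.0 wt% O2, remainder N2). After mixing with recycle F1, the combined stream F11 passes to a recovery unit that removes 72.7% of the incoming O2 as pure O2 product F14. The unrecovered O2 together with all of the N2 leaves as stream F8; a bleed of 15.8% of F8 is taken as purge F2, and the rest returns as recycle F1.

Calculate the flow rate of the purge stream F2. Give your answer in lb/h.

N2 enters only via F3 and leaves only via the purge: 602×0.330 = 0.158×(N2 in F8), and the recovery unit passes all N2, so N2 in F11 = N2 in F8 = 1257.3 lb/h.
O2 in F11: m_A = 602×0.670 + (1−0.158)·(1−0.727)·m_A, so m_A = 403.34/0.7701 = 523.73 lb/h.
F8 = (1−0.727)×523.73 + 1257.3 = 1400.3 lb/h.
Purge F2 = 0.158×1400.3 = 221.25 lb/h.

221.3 lb/h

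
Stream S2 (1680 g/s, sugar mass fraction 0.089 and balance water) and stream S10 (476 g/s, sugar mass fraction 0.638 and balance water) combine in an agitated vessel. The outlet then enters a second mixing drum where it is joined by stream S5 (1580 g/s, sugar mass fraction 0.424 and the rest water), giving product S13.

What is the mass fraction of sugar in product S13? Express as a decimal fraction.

0.301

Overall, product flow = 3736 g/s.
sugar in = 1680×0.089 + 476×0.638 + 1580×0.424 = 1123.1 g/s.
sugar fraction in S13 = 0.301.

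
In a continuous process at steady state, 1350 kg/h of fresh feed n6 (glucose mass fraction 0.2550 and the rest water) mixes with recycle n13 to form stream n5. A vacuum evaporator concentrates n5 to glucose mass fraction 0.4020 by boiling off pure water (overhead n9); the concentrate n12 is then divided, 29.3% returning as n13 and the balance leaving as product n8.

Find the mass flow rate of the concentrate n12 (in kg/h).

1211 kg/h

Overall glucose balance (none leaves overhead): glucose in fresh feed = glucose in product, i.e. 1350×0.255 = (1−0.293)·n12·0.402.
n12 = 344.25/(0.402×0.707) = 1211.2 kg/h.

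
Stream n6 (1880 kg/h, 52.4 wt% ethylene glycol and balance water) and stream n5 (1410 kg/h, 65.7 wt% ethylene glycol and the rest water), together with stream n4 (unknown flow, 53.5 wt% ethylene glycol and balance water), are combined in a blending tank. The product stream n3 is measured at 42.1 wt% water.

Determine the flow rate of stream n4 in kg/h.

Let n4 be the unknown flow. Total out = 3290 + n4.
water balance: 1378.5 + 0.465·n4 = 0.421·(3290 + n4)
(0.465 − 0.421)·n4 = 0.421×3290 − 1378.5 = 6.58
n4 = 6.58 / 0.044 = 149.55 kg/h

149.5 kg/h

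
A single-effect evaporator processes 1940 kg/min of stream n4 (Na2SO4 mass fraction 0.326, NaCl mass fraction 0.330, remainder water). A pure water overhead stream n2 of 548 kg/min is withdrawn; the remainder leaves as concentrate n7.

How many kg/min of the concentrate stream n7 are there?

1392 kg/min

Concentrate = 1940 − 548 = 1392 kg/min.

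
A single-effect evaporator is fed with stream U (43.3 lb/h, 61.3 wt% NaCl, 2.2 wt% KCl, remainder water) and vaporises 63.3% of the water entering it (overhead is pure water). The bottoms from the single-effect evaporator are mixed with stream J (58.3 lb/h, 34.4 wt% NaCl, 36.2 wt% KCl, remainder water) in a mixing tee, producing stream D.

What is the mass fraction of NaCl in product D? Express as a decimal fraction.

Vapour removed = 0.633×0.365×43.3 = 10.004 lb/h; concentrate = 33.296 lb/h.
NaCl reaching the mixer = 26.543 (from concentrate) + 58.3×0.344 = 46.598 lb/h.
Product flow = 33.296 + 58.3 = 91.596 lb/h; NaCl fraction = 0.509.

0.509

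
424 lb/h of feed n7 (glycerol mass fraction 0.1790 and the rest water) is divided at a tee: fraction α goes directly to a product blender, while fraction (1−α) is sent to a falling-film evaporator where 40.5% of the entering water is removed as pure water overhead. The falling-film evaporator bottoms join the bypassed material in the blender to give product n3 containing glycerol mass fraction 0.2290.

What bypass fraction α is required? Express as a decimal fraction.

All 424×0.179 = 75.896 lb/h of glycerol reaches n3, so n3 = 75.896/0.229 = 331.42 lb/h and vapour = 92.576 lb/h.
The evaporator receives (1−α)·424 of feed at 0.821 water and removes 0.405 of that water:
0.405×0.821×(1−α)×424 = 92.576
(1−α) = 92.576/140.98 = 0.6567;  α = 0.3433.

0.343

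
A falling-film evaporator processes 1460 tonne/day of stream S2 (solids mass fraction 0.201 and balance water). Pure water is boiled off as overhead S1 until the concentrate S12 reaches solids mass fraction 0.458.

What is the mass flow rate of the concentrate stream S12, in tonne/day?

solids is conserved: 1460×0.201 = 293.46 tonne/day all reports to the concentrate.
Concentrate = 293.46/(target fraction) = 640.74 tonne/day.

640.7 tonne/day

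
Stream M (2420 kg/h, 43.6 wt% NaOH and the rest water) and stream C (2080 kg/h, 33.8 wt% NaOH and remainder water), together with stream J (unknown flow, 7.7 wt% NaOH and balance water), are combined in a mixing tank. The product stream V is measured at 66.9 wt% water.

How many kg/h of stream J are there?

1058 kg/h

Let J be the unknown flow. Total out = 4500 + J.
water balance: 2741.8 + 0.923·J = 0.669·(4500 + J)
(0.923 − 0.669)·J = 0.669×4500 − 2741.8 = 268.66
J = 268.66 / 0.254 = 1057.7 kg/h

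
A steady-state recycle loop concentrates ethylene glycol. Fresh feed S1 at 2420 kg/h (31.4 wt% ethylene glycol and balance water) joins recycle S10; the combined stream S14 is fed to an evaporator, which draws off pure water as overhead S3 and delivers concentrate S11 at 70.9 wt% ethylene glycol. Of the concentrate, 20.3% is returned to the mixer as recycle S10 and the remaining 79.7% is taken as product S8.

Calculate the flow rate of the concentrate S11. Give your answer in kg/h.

Overall ethylene glycol balance (none leaves overhead): ethylene glycol in fresh feed = ethylene glycol in product, i.e. 2420×0.314 = (1−0.203)·S11·0.709.
S11 = 759.88/(0.709×0.797) = 1344.7 kg/h.

1345 kg/h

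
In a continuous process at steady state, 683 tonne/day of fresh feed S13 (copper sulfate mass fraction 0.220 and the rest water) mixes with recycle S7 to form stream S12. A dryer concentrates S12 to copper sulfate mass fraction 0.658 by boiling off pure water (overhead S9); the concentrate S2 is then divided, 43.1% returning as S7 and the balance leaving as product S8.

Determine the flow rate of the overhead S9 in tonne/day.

454.6 tonne/day

Overall copper sulfate balance (none leaves overhead): copper sulfate in fresh feed = copper sulfate in product, i.e. 683×0.220 = (1−0.431)·S2·0.658.
S2 = 150.26/(0.658×0.569) = 401.33 tonne/day.
Recycle S7 = 0.431×401.33 = 172.97 tonne/day.
Combined feed S12 = 683 + 172.97 = 855.97 tonne/day.
Overhead S9 = S12 − S2 = 855.97 − 401.33 = 454.64 tonne/day.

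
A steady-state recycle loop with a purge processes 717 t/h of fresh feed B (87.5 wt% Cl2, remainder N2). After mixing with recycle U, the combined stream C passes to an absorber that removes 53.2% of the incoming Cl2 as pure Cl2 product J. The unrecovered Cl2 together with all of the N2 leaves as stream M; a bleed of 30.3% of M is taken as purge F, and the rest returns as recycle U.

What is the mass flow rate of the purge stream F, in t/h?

N2 enters only via B and leaves only via the purge: 717×0.125 = 0.303×(N2 in M), and the absorber passes all N2, so N2 in C = N2 in M = 295.79 t/h.
Cl2 in C: m_A = 717×0.875 + (1−0.303)·(1−0.532)·m_A, so m_A = 627.38/0.6738 = 931.09 t/h.
M = (1−0.532)×931.09 + 295.79 = 731.54 t/h.
Purge F = 0.303×731.54 = 221.66 t/h.

221.7 t/h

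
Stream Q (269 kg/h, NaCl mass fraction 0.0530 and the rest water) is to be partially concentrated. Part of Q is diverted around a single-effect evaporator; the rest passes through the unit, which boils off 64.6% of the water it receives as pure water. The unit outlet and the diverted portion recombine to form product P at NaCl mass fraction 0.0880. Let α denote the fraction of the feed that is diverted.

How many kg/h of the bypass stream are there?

All 269×0.053 = 14.257 kg/h of NaCl reaches P, so P = 14.257/0.088 = 162.01 kg/h and vapour = 106.99 kg/h.
The evaporator receives (1−α)·269 of feed at 0.947 water and removes 0.646 of that water:
0.646×0.947×(1−α)×269 = 106.99
(1−α) = 106.99/164.56 = 0.6501;  α = 0.3499.
Bypass flow = 0.3499×269 = 94.114 kg/h.

94.11 kg/h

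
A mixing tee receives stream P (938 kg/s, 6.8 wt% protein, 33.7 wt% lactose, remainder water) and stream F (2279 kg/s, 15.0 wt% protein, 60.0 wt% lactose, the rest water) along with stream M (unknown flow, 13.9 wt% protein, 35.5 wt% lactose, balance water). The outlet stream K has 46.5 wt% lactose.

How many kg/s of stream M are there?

Let M be the unknown flow. Total out = 3217 + M.
lactose balance: 1683.5 + 0.355·M = 0.465·(3217 + M)
(0.355 − 0.465)·M = 0.465×3217 − 1683.5 = -187.6
M = -187.6 / -0.110 = 1705.5 kg/s

1705 kg/s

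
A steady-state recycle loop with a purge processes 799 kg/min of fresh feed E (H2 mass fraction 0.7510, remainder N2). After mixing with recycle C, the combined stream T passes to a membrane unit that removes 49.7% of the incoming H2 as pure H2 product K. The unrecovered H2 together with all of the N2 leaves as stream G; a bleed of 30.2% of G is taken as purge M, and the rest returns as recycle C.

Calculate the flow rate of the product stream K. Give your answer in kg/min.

459.6 kg/min

H2 in T: m_A = 799×0.751 + (1−0.302)·(1−0.497)·m_A, so m_A = 600.05/0.6489 = 924.71 kg/min.
Product K = 0.497×924.71 = 459.58 kg/min.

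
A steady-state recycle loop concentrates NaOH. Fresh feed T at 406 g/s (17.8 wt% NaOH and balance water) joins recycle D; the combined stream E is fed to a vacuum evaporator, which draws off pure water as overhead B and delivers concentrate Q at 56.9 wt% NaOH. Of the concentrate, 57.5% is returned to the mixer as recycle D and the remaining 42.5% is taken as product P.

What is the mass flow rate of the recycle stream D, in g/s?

171.8 g/s

Overall NaOH balance (none leaves overhead): NaOH in fresh feed = NaOH in product, i.e. 406×0.178 = (1−0.575)·Q·0.569.
Q = 72.268/(0.569×0.425) = 298.84 g/s.
Recycle D = 0.575×298.84 = 171.84 g/s.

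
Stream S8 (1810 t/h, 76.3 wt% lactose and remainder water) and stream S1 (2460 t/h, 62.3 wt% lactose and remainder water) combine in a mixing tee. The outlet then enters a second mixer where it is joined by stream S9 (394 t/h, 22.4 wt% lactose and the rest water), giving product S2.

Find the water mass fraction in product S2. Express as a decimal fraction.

0.356

Overall, product flow = 4664 t/h.
water in = 1810×0.237 + 2460×0.377 + 394×0.776 = 1662.1 t/h.
water fraction in S2 = 0.356.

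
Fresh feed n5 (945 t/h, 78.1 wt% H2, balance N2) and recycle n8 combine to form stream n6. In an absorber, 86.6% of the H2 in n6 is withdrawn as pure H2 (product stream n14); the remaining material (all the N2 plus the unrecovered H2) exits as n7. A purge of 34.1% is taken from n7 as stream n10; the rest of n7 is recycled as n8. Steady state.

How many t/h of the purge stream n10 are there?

243.9 t/h

N2 enters only via n5 and leaves only via the purge: 945×0.219 = 0.341×(N2 in n7), and the absorber passes all N2, so N2 in n6 = N2 in n7 = 606.91 t/h.
H2 in n6: m_A = 945×0.781 + (1−0.341)·(1−0.866)·m_A, so m_A = 738.05/0.9117 = 809.53 t/h.
n7 = (1−0.866)×809.53 + 606.91 = 715.38 t/h.
Purge n10 = 0.341×715.38 = 243.95 t/h.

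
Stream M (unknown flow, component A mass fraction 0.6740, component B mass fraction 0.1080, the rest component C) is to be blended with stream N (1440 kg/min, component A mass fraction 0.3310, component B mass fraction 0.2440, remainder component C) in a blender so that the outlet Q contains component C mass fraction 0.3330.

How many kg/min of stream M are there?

1152 kg/min

Let M be the unknown flow. Total out = 1440 + M.
component C balance: 612 + 0.218·M = 0.333·(1440 + M)
(0.218 − 0.333)·M = 0.333×1440 − 612 = -132.48
M = -132.48 / -0.115 = 1152 kg/min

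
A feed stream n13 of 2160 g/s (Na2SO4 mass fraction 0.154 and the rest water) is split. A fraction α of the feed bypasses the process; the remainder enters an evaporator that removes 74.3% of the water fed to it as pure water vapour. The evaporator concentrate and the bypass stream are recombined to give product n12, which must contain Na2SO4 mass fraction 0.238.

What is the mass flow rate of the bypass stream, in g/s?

All 2160×0.154 = 332.64 g/s of Na2SO4 reaches n12, so n12 = 332.64/0.238 = 1397.6 g/s and vapour = 762.35 g/s.
The evaporator receives (1−α)·2160 of feed at 0.846 water and removes 0.743 of that water:
0.743×0.846×(1−α)×2160 = 762.35
(1−α) = 762.35/1357.7 = 0.5615;  α = 0.4385.
Bypass flow = 0.4385×2160 = 947.18 g/s.

947.2 g/s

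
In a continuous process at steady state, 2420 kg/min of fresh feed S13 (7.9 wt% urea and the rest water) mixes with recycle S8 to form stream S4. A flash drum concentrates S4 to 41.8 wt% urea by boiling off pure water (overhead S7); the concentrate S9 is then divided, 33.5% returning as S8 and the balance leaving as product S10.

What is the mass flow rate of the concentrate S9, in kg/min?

Overall urea balance (none leaves overhead): urea in fresh feed = urea in product, i.e. 2420×0.079 = (1−0.335)·S9·0.418.
S9 = 191.18/(0.418×0.665) = 687.77 kg/min.

687.8 kg/min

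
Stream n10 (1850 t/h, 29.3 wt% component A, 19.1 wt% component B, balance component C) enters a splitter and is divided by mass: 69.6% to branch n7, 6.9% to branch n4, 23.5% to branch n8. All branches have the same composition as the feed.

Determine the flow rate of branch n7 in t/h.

Branch n7 flow = 0.696×1850 = 1287.6 t/h.

1288 t/h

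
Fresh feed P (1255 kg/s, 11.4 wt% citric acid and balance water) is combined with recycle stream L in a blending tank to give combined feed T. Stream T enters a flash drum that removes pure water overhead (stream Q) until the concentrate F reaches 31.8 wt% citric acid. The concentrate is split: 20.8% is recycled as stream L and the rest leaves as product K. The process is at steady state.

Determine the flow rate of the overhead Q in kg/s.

805.1 kg/s

Overall citric acid balance (none leaves overhead): citric acid in fresh feed = citric acid in product, i.e. 1255×0.114 = (1−0.208)·F·0.318.
F = 143.07/(0.318×0.792) = 568.06 kg/s.
Recycle L = 0.208×568.06 = 118.16 kg/s.
Combined feed T = 1255 + 118.16 = 1373.2 kg/s.
Overhead Q = T − F = 1373.2 − 568.06 = 805.09 kg/s.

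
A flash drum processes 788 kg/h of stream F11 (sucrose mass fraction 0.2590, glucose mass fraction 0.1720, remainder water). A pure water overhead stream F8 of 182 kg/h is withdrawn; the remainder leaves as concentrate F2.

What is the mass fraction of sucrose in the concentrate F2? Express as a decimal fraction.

sucrose is not removed: 788×0.259 = 204.09 kg/h of sucrose enters F2.
Concentrate = 788 − 182 = 606 kg/h.
Mass fraction = 204.09/606 = 0.3368.

0.3368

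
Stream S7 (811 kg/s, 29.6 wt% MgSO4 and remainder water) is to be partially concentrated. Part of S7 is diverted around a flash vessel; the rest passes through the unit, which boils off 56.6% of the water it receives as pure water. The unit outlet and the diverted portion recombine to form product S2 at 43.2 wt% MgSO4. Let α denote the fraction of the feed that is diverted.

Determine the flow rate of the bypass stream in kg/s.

All 811×0.296 = 240.06 kg/s of MgSO4 reaches S2, so S2 = 240.06/0.432 = 555.69 kg/s and vapour = 255.31 kg/s.
The evaporator receives (1−α)·811 of feed at 0.704 water and removes 0.566 of that water:
0.566×0.704×(1−α)×811 = 255.31
(1−α) = 255.31/323.15 = 0.7901;  α = 0.2099.
Bypass flow = 0.2099×811 = 170.25 kg/s.

170.3 kg/s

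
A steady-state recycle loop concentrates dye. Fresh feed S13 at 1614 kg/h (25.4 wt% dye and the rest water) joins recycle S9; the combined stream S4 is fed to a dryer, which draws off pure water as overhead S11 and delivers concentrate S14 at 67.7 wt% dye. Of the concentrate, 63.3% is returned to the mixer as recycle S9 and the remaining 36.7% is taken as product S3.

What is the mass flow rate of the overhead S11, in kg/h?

1008 kg/h

Overall dye balance (none leaves overhead): dye in fresh feed = dye in product, i.e. 1614×0.254 = (1−0.633)·S14·0.677.
S14 = 409.96/(0.677×0.367) = 1650 kg/h.
Recycle S9 = 0.633×1650 = 1044.4 kg/h.
Combined feed S4 = 1614 + 1044.4 = 2658.4 kg/h.
Overhead S11 = S4 − S14 = 2658.4 − 1650 = 1008.5 kg/h.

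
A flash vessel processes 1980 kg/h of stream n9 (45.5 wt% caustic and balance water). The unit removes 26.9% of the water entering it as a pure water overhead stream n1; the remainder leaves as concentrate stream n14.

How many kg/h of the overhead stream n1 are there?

water entering = 1980×0.545 = 1079.1 kg/h; overhead removed = 0.269×1079.1 = 290.28 kg/h.

290.3 kg/h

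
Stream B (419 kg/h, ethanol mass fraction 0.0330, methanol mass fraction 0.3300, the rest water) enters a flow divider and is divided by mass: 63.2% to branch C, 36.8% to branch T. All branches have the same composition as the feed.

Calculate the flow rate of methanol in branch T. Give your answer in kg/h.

Branch T total = 0.368×419 = 154.19 kg/h.
methanol in T = 0.330×154.19 = 50.883 kg/h.

50.88 kg/h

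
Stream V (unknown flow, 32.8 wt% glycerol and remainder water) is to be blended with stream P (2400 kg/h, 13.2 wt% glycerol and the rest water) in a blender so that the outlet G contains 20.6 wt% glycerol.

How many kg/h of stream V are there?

Let V be the unknown flow. Total out = 2400 + V.
glycerol balance: 316.8 + 0.328·V = 0.206·(2400 + V)
(0.328 − 0.206)·V = 0.206×2400 − 316.8 = 177.6
V = 177.6 / 0.122 = 1455.7 kg/h

1456 kg/h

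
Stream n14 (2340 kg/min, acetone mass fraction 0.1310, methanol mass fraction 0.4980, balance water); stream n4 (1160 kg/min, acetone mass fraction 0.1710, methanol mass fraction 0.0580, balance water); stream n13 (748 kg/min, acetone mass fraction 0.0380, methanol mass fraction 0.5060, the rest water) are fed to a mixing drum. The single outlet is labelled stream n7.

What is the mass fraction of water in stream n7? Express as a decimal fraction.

0.4952

Total flow out = 2340 + 1160 + 748 = 4248 kg/min.
water in = 2340×0.371 + 1160×0.771 + 748×0.456 = 2103.6 kg/min.
water mass fraction in n7 = 2103.6/4248 = 0.4952.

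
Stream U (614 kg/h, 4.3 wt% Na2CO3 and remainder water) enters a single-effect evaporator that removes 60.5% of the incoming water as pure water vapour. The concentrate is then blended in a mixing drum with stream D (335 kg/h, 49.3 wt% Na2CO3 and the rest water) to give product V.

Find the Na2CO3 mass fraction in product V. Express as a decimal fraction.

Vapour removed = 0.605×0.957×614 = 355.5 kg/h; concentrate = 258.5 kg/h.
Na2CO3 reaching the mixer = 26.402 (from concentrate) + 335×0.493 = 191.56 kg/h.
Product flow = 258.5 + 335 = 593.5 kg/h; Na2CO3 fraction = 0.323.

0.323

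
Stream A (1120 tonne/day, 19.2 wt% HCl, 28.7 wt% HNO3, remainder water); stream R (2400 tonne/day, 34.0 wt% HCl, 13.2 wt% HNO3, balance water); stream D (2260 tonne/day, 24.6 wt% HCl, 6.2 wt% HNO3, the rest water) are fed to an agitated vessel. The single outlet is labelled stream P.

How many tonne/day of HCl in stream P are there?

HCl out = HCl in = 1120×0.192 + 2400×0.340 + 2260×0.246 = 1587 tonne/day.

1587 tonne/day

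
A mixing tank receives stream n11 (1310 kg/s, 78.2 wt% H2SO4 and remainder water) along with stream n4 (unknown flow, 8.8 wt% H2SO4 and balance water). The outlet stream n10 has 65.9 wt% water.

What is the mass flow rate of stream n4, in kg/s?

2283 kg/s

Let n4 be the unknown flow. Total out = 1310 + n4.
water balance: 285.58 + 0.912·n4 = 0.659·(1310 + n4)
(0.912 − 0.659)·n4 = 0.659×1310 − 285.58 = 577.71
n4 = 577.71 / 0.253 = 2283.4 kg/s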